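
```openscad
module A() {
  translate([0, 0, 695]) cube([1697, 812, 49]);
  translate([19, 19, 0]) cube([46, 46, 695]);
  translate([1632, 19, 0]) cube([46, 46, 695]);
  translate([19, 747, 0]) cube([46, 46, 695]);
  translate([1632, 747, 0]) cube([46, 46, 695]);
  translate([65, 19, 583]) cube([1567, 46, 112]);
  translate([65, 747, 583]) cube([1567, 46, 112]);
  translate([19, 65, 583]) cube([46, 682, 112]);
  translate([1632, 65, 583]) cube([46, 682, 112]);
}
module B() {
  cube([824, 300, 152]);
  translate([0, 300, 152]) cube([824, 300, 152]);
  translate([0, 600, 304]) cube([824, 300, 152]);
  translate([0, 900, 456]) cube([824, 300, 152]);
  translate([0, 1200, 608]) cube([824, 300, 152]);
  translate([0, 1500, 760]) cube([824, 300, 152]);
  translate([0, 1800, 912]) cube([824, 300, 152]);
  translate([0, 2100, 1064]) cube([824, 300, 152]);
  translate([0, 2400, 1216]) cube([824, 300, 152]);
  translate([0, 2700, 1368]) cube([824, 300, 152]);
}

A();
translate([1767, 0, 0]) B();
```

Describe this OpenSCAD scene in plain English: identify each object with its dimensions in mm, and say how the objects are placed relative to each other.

A is a table: top 1697 mm (x) × 812 mm (y), 49 mm thick, upper face at z = 744 mm, on four 46×46 mm square legs, each inset 19 mm from the nearest pair of top edges, running from z = 0 to the bottom of the top. Four apron rails, 46 mm thick and 112 mm tall, run between adjacent legs with their top edges flush with the underside of the top and their outer faces flush with the legs' outer faces.

B is a run of 10 identical solid stair steps. Each tread is 824×300 mm and each step block is 152 mm high. Step 1 rests on the floor; step k is offset from step 1 by (k−1)×300 mm in y and (k−1)×152 mm in z.

The staircase is on the floor beside the table on its +x side.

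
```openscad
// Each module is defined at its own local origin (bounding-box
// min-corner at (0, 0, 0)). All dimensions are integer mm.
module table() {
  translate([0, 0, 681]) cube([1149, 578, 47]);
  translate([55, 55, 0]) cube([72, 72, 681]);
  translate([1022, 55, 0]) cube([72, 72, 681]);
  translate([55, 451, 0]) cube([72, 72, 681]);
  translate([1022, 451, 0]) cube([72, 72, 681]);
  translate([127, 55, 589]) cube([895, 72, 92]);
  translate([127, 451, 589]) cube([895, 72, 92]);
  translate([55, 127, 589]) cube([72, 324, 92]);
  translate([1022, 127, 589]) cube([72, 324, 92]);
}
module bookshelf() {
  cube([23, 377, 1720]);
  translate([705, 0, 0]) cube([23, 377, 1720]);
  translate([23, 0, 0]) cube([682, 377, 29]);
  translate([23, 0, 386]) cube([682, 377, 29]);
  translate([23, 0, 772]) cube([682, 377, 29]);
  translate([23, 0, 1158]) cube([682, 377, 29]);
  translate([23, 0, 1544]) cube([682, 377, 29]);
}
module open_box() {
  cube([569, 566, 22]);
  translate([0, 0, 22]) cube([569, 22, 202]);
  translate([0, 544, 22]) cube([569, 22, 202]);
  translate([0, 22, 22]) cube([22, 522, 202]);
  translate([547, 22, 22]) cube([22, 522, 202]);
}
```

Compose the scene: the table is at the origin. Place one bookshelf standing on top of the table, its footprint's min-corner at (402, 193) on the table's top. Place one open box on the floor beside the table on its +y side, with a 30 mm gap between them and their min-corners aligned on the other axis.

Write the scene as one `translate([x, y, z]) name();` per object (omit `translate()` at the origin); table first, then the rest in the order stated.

table();
translate([402, 193, 728]) bookshelf();
translate([0, 608, 0]) open_box();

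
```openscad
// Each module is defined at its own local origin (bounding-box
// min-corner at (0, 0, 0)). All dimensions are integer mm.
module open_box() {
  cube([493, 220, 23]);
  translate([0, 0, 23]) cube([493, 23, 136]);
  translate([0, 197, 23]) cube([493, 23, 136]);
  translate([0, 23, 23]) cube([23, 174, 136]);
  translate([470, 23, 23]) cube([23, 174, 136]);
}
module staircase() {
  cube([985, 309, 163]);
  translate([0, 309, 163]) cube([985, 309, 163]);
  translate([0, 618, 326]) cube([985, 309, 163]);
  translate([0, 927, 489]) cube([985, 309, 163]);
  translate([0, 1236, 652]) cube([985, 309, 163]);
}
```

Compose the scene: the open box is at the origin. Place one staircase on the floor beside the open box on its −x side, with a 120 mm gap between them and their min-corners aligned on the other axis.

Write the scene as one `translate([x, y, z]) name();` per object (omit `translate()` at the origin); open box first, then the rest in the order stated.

open_box();
translate([-1105, 0, 0]) staircase();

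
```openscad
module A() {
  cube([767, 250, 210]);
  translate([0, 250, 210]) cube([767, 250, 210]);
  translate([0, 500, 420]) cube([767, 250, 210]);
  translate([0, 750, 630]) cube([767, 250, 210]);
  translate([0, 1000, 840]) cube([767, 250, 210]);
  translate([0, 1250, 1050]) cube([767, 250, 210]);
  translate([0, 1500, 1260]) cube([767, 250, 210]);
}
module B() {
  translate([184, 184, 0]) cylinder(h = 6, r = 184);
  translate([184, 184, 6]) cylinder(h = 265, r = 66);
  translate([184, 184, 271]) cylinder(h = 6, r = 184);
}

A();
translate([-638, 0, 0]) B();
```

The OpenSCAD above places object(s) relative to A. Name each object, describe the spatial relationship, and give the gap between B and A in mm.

A is a staircase. B is a spool. The spool is on the floor beside the staircase on its −x side. The gap between the spool and the staircase is 270 mm.

The spool's nearest face is 270 mm from the staircase's −x face.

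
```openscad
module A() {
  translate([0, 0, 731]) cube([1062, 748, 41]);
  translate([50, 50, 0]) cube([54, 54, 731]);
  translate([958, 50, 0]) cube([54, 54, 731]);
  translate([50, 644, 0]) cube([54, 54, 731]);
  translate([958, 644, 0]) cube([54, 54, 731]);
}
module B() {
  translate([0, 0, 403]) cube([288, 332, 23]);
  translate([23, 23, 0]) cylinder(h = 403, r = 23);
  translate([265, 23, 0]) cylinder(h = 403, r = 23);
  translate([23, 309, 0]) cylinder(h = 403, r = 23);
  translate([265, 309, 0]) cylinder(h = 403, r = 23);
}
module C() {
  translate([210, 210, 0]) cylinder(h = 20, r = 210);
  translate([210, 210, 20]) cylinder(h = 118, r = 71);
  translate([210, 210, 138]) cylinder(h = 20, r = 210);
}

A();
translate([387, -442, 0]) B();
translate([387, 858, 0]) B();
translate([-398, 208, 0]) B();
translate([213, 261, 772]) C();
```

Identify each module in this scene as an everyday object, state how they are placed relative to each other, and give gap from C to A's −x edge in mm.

The spool's min-x is at 213; the table's min-x is 0; gap = 213 mm.

A is a table. B is a stool. C is a spool. Three stools sit around the table at the −y, +y, −x sides. The spool is on top of the table. The gap from the spool to the table's −x edge is 213 mm.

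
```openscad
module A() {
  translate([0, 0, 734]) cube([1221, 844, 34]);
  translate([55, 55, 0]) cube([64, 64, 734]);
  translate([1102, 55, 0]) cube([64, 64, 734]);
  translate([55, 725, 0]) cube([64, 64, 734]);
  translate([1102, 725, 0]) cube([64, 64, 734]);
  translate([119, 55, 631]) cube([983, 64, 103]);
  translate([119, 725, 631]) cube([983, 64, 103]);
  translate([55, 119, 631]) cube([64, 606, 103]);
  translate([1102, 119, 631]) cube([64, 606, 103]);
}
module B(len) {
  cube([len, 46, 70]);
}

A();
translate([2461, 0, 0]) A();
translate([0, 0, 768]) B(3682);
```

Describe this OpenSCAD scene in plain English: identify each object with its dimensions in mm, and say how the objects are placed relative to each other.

A is a rectangular dining table. The top is 1221×844×34 mm with its upper surface at z = 768 mm. It stands on four 64×64 mm square legs, each inset 55 mm from the nearest pair of top edges, running from the floor to the underside of the top. Four apron rails, 64 mm thick and 103 mm tall, run between adjacent legs with their top edges flush with the underside of the top and their outer faces flush with the legs' outer faces.

B is a rectangular beam 3682 mm long (x), 46 mm deep (y), 70 mm thick (z).

The beam spans the tops of two tables placed 1240 mm apart, resting at z = 768 mm.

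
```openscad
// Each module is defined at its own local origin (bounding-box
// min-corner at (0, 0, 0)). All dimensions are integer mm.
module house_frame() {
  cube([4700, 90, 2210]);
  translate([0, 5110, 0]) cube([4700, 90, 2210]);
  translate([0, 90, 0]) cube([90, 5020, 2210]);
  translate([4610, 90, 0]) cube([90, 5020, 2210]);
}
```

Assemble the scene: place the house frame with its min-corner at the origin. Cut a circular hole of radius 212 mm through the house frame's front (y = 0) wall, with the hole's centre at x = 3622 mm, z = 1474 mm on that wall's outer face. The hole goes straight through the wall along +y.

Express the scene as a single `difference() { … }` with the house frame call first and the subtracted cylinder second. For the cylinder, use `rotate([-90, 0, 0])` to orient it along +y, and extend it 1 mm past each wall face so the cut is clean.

difference() {
  house_frame();
  translate([3622, -1, 1474]) rotate([-90, 0, 0]) cylinder(h = 92, r = 212);
}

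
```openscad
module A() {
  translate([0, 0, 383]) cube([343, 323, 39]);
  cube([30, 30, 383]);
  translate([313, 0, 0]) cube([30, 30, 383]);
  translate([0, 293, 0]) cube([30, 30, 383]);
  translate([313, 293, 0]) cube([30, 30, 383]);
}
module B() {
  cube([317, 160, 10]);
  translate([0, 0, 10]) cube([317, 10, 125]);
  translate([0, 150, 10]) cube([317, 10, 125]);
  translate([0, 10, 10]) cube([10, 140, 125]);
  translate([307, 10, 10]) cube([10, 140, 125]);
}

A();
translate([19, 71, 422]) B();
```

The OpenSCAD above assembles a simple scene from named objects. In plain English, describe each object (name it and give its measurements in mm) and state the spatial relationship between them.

A is a four-legged stool. The seat is a 343×323×39 mm slab whose top surface is at z = 422 mm; four square legs, each 30×30 mm in cross-section, run from the floor (z = 0) to the underside of the seat, each flush with a corner of the seat.

B is an open storage box with external size 317×160×135 mm and wall thickness 10 mm (the base is also 10 mm thick). The base covers the whole footprint; the four walls stand on the base, with the y-facing walls full-width and the x-facing walls fitting between their inner faces.

The open box is on top of the stool.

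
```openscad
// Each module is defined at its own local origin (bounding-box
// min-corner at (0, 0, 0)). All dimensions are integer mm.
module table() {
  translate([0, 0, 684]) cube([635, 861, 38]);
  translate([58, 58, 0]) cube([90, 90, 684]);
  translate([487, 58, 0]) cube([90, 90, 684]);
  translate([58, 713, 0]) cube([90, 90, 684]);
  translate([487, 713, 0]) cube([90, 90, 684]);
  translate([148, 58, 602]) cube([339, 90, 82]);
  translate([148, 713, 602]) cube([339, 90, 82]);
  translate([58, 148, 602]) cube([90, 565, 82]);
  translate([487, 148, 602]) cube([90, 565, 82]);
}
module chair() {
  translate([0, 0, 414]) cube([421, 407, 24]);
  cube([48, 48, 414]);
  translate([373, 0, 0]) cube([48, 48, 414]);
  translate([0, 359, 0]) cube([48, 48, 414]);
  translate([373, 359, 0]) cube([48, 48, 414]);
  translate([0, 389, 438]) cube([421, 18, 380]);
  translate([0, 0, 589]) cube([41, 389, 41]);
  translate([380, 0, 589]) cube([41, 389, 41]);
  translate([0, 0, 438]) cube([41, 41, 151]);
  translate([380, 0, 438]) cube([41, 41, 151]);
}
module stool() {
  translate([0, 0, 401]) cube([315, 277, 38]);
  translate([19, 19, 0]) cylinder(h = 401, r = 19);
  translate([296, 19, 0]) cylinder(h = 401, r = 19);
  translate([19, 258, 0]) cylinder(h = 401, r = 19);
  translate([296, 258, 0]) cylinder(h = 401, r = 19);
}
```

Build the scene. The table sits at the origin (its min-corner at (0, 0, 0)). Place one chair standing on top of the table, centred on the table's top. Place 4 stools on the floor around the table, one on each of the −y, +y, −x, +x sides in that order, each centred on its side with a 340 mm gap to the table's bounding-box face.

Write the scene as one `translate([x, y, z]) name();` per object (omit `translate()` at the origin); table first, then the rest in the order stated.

table();
translate([107, 227, 722]) chair();
translate([160, -617, 0]) stool();
translate([160, 1201, 0]) stool();
translate([-655, 292, 0]) stool();
translate([975, 292, 0]) stool();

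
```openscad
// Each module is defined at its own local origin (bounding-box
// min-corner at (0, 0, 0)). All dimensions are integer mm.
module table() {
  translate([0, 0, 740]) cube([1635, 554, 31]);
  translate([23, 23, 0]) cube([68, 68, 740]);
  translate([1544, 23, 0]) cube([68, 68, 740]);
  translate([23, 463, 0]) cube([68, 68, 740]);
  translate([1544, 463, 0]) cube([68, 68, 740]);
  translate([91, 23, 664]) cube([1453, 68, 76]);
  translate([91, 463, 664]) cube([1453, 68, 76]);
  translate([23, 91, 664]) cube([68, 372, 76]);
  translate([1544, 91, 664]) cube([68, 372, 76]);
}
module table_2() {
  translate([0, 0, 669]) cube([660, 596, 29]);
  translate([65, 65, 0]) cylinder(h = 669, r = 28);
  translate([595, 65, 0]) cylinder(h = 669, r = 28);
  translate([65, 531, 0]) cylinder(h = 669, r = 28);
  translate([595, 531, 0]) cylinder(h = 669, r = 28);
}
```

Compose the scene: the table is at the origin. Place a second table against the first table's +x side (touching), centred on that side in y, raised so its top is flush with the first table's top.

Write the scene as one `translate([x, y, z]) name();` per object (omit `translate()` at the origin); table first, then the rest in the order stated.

table();
translate([1635, -21, 73]) table_2();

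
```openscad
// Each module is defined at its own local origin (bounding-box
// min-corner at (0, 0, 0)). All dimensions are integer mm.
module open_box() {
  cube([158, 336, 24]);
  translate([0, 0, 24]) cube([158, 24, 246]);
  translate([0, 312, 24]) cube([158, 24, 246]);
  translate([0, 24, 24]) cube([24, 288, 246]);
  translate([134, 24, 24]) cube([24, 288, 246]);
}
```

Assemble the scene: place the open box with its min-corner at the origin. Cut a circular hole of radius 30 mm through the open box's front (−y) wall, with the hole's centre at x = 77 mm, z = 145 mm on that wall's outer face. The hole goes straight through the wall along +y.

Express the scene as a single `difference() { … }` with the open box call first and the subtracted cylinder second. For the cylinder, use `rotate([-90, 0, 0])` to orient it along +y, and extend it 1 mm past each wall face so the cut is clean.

difference() {
  open_box();
  translate([77, -1, 145]) rotate([-90, 0, 0]) cylinder(h = 26, r = 30);
}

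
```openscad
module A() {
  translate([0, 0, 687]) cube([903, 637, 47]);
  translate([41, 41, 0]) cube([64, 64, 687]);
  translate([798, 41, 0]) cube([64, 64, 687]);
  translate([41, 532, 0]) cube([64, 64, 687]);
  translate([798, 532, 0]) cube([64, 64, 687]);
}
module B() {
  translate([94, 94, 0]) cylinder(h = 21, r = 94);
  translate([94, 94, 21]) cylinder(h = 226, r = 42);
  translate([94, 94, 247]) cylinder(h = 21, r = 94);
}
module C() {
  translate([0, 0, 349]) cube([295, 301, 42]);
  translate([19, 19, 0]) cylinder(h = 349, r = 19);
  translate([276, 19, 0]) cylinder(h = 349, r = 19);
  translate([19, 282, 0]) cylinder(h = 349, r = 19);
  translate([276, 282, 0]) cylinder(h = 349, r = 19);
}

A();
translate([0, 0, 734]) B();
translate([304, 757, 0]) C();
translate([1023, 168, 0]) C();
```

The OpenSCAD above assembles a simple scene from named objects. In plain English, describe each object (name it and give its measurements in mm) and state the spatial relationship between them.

A is a table with a 903×637 mm rectangular top, 47 mm thick, top surface at z = 734 mm, supported by four 64×64 mm square legs, each inset 41 mm from the nearest pair of top edges, running from the floor.

B is a spool: two coaxial disc flanges of radius 94 mm and thickness 21 mm, joined by a core cylinder of radius 42 mm and height 226 mm. The lower flange rests on z = 0 and the three cylinders share a vertical axis.

C is a four-legged stool. The seat is a 295×301×42 mm slab whose top surface is at z = 391 mm; four round legs, each 38 mm in diameter, run from the floor (z = 0) to the underside of the seat, each leg's axis is inset half a diameter from the nearest pair of seat edges (so the leg's bounding box is flush with the corner).

The spool is on top of the table. Two stools sit around the table at the +y, +x sides.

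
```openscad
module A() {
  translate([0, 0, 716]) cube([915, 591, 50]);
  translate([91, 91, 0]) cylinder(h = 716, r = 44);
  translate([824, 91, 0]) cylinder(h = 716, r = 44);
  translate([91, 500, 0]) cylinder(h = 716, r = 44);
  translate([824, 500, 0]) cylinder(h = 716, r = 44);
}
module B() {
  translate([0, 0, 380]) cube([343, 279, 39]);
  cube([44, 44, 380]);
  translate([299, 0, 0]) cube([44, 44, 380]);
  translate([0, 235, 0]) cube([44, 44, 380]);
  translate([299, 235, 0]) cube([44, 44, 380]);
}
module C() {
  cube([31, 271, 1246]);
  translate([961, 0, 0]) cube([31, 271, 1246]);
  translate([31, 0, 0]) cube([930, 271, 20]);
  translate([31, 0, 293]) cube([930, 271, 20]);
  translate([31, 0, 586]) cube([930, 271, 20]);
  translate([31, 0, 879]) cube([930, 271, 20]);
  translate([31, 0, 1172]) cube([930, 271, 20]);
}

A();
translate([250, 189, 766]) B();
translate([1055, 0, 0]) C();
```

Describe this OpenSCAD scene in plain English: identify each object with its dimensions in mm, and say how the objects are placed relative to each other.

A is a table: top 915 mm (x) × 591 mm (y), 50 mm thick, upper face at z = 766 mm, on four round legs of 88 mm diameter, each leg's bounding box inset 47 mm from the nearest pair of top edges, running from z = 0 to the bottom of the top.

B is a simple wooden stool: a rectangular seat 343 mm (x) by 279 mm (y), 39 mm thick, top face at z = 419 mm, on four square legs, each 44×44 mm in cross-section. The legs rest on z = 0, each flush with a corner of the seat.

C is an open bookshelf. Two side panels, each 31 mm thick, 271 mm deep and 1246 mm tall, stand 992 mm apart (outside-to-outside). Between them sit 5 shelves, each 20 mm thick and 271 mm deep, spanning the full gap between the sides. The bottom shelf rests on the floor (its underside at z = 0) and the clear gap between one shelf's top and the next shelf's underside is 273 mm.

The stool is on top of the table. The bookshelf is on the floor beside the table on its +x side.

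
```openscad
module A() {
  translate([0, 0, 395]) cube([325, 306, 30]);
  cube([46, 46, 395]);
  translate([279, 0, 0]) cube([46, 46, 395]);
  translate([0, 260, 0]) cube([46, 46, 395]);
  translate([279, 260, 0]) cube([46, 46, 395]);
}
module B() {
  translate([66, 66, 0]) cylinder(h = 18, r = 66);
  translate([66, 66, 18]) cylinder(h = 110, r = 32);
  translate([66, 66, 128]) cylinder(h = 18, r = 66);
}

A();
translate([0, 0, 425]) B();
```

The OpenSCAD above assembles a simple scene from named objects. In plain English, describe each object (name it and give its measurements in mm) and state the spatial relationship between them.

A is a four-legged stool. The seat is 325×306 mm, 30 mm thick, top at z = 425 mm. It stands on four square legs, each 46×46 mm in cross-section, from z = 0 to the seat underside, each flush with a corner of the seat.

B is a spool: two coaxial disc flanges of radius 66 mm and thickness 18 mm, joined by a core cylinder of radius 32 mm and height 110 mm. The lower flange rests on z = 0 and the three cylinders share a vertical axis.

The spool is on top of the stool.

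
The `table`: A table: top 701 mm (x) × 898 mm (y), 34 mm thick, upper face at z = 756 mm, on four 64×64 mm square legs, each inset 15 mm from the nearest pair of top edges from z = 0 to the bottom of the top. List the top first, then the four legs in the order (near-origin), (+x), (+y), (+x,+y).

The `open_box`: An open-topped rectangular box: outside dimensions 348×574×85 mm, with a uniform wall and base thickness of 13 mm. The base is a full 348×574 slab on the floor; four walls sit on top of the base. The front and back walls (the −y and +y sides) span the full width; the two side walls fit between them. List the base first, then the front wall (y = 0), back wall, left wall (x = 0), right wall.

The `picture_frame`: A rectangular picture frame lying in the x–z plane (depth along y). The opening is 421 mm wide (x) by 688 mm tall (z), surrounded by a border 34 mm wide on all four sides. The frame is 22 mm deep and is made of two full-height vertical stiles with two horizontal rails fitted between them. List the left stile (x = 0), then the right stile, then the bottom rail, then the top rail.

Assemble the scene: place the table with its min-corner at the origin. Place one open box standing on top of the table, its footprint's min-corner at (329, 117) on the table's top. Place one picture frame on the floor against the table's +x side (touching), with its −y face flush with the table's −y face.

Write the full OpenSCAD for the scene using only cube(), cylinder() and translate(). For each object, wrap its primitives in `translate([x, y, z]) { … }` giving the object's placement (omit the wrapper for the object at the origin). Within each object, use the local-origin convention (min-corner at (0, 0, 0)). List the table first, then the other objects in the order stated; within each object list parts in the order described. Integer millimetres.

translate([0, 0, 722]) cube([701, 898, 34]);
translate([15, 15, 0]) cube([64, 64, 722]);
translate([622, 15, 0]) cube([64, 64, 722]);
translate([15, 819, 0]) cube([64, 64, 722]);
translate([622, 819, 0]) cube([64, 64, 722]);
translate([329, 117, 756]) {
  cube([348, 574, 13]);
  translate([0, 0, 13]) cube([348, 13, 72]);
  translate([0, 561, 13]) cube([348, 13, 72]);
  translate([0, 13, 13]) cube([13, 548, 72]);
  translate([335, 13, 13]) cube([13, 548, 72]);
}
translate([701, 0, 0]) {
  cube([34, 22, 756]);
  translate([455, 0, 0]) cube([34, 22, 756]);
  translate([34, 0, 0]) cube([421, 22, 34]);
  translate([34, 0, 722]) cube([421, 22, 34]);
}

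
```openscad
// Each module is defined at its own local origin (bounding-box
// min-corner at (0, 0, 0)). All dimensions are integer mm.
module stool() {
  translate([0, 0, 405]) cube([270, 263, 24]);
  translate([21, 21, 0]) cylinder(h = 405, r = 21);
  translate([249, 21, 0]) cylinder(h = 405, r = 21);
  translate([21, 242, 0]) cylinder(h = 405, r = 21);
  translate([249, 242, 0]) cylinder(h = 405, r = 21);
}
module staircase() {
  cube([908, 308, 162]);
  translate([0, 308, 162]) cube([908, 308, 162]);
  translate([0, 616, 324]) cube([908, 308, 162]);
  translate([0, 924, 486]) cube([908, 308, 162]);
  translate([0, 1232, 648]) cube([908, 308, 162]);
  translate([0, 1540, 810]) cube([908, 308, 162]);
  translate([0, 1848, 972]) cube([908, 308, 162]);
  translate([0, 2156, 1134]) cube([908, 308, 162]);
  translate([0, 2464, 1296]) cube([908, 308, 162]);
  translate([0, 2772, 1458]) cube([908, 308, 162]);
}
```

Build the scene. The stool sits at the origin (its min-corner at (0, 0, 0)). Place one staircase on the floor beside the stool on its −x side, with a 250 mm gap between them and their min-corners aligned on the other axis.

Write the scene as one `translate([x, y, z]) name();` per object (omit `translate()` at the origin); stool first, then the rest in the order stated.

stool();
translate([-1158, 0, 0]) staircase();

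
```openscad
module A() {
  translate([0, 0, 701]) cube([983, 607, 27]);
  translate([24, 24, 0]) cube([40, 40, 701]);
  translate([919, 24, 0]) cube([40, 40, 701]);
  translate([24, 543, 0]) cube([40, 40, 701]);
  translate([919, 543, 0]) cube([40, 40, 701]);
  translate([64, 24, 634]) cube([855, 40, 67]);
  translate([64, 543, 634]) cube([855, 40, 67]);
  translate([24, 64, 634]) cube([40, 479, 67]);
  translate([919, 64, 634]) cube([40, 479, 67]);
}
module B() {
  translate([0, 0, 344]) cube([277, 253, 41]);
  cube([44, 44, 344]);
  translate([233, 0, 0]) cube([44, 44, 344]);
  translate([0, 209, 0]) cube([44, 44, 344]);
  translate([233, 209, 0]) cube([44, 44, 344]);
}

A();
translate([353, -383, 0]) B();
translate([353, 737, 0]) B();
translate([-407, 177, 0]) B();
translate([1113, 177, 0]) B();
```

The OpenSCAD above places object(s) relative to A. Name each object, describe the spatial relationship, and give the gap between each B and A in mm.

Each stool's nearest face is 130 mm from the table's bounding box.

A is a table. B is a stool. Four stools sit around the table at the −y, +y, −x, +x sides. The gap between each stool and the table is 130 mm.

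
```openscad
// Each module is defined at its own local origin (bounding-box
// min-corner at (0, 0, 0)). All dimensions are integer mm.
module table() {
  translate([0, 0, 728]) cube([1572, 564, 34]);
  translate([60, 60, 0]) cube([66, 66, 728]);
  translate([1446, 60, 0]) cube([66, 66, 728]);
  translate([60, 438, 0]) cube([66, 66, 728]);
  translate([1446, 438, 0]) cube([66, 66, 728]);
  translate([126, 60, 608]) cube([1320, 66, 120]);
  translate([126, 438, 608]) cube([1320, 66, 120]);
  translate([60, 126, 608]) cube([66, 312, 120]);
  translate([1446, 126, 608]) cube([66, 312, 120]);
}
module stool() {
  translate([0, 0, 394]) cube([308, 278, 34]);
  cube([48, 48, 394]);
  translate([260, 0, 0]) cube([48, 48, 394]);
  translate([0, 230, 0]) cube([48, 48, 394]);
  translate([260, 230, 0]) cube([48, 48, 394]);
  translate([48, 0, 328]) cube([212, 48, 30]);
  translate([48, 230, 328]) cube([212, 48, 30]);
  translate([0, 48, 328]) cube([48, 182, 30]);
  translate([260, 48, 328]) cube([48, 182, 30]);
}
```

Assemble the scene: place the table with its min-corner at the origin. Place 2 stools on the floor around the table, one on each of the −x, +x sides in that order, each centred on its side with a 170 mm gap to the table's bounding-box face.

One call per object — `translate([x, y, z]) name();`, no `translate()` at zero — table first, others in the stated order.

table();
translate([-478, 143, 0]) stool();
translate([1742, 143, 0]) stool();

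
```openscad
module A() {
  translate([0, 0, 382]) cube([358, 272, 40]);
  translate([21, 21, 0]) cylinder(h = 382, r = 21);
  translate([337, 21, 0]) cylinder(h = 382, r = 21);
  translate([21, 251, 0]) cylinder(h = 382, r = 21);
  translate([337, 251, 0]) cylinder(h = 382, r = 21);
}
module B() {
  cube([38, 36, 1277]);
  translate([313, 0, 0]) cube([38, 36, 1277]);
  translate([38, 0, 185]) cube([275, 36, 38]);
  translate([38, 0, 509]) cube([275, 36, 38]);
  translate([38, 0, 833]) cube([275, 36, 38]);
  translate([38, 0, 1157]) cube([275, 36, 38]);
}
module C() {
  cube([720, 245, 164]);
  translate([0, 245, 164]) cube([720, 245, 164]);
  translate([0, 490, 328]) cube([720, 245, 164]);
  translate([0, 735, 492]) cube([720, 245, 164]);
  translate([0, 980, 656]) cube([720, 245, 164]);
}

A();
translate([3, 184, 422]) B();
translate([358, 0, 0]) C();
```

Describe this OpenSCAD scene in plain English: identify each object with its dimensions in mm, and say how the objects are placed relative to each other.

A is a simple wooden stool: a rectangular seat 358 mm (x) by 272 mm (y), 40 mm thick, top face at z = 422 mm, on four round legs, each 42 mm in diameter. The legs rest on z = 0, each leg's axis is inset half a diameter from the nearest pair of seat edges (so the leg's bounding box is flush with the corner).

B is a wooden ladder with two side rails of 38×36 mm section and 1277 mm height, set 351 mm apart overall. Between them run 4 rectangular rungs (36 mm deep, 38 mm thick), front faces flush with the rails' −y face. The bottom of the first rung is 185 mm above the floor and each subsequent rung is 324 mm higher than the one below.

C is a straight staircase of 5 solid steps. Each step is 720 mm wide (x), 245 mm deep (y, the going) and 164 mm tall (the rise). The first step rests on the floor; each subsequent step sits one going further in +y and one rise higher in +z, directly behind and above the previous step with no overlap.

The ladder is on top of the stool. The staircase is against the stool's +x side, with their −y faces flush.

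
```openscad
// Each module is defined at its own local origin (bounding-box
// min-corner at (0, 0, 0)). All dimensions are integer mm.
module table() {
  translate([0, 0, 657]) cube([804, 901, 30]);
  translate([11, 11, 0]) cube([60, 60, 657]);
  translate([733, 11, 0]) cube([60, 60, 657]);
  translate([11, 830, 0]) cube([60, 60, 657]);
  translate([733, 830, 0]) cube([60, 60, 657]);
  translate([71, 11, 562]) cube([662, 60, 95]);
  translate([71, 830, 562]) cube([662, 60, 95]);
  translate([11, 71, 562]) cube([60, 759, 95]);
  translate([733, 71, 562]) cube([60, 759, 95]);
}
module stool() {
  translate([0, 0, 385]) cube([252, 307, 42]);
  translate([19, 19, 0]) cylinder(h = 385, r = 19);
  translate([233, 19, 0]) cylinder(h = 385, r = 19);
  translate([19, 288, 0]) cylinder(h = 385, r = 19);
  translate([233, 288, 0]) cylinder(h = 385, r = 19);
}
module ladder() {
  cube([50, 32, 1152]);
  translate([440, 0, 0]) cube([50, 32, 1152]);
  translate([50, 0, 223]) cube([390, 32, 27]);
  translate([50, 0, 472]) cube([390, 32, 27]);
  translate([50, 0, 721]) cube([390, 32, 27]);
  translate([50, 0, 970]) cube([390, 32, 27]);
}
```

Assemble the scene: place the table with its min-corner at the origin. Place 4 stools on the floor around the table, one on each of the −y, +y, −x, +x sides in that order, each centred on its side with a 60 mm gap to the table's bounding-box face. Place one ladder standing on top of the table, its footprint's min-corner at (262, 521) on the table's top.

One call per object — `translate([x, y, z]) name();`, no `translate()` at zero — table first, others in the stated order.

table();
translate([276, -367, 0]) stool();
translate([276, 961, 0]) stool();
translate([-312, 297, 0]) stool();
translate([864, 297, 0]) stool();
translate([262, 521, 687]) ladder();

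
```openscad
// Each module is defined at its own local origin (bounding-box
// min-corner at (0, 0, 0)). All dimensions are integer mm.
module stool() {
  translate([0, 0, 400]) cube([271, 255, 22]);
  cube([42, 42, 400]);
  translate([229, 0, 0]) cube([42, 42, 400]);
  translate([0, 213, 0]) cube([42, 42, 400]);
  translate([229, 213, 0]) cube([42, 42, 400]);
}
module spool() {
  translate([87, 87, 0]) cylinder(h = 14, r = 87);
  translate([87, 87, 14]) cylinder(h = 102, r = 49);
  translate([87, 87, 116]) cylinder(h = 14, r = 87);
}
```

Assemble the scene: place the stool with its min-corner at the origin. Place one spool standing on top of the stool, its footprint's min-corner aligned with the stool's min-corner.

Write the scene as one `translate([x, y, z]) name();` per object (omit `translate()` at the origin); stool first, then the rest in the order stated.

stool();
translate([0, 0, 422]) spool();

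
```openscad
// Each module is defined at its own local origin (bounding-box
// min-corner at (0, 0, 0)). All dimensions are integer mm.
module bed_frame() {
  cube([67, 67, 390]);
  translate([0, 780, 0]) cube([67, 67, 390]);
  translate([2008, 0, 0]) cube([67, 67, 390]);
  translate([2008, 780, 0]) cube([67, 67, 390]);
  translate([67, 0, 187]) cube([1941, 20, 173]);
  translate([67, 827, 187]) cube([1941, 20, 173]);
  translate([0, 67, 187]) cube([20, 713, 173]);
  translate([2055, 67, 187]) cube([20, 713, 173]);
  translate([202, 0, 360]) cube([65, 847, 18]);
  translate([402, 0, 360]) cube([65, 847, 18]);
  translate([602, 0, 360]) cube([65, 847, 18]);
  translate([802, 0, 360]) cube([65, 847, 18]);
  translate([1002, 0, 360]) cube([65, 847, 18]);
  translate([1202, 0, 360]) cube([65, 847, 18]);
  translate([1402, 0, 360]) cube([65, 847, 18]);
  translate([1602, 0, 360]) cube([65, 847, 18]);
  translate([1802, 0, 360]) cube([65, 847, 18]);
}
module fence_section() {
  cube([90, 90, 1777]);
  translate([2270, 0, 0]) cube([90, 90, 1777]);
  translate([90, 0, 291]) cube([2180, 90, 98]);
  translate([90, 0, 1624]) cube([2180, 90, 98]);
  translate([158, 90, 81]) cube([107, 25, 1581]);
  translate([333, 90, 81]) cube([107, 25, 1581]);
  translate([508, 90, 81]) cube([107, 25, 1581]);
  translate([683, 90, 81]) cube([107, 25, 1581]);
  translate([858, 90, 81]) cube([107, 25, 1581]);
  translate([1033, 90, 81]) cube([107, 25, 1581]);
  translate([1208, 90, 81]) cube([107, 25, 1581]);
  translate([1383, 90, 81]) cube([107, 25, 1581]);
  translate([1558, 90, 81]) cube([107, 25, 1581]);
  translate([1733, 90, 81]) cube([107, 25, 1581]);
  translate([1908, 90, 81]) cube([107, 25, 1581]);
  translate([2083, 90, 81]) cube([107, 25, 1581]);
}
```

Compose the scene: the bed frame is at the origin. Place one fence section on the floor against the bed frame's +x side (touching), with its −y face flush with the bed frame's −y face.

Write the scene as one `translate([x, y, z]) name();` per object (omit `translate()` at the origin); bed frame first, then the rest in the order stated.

bed_frame();
translate([2075, 0, 0]) fence_section();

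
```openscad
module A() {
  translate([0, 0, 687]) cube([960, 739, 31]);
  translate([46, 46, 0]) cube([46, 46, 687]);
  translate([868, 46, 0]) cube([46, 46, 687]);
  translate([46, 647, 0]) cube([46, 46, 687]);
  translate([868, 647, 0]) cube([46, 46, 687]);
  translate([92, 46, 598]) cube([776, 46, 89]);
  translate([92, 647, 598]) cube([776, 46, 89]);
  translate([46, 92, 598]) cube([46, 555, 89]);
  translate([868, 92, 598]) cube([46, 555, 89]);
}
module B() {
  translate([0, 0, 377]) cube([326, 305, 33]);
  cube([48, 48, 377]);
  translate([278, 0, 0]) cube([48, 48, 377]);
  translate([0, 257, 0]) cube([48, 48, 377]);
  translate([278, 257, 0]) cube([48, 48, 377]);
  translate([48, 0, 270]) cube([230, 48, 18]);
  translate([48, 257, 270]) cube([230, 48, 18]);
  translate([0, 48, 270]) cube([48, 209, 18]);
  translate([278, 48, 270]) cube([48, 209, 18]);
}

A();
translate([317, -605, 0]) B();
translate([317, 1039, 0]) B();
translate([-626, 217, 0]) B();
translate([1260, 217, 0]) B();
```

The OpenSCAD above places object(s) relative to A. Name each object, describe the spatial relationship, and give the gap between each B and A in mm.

A is a table. B is a stool. Four stools sit around the table at the −y, +y, −x, +x sides. The gap between each stool and the table is 300 mm.

Each stool's nearest face is 300 mm from the table's bounding box.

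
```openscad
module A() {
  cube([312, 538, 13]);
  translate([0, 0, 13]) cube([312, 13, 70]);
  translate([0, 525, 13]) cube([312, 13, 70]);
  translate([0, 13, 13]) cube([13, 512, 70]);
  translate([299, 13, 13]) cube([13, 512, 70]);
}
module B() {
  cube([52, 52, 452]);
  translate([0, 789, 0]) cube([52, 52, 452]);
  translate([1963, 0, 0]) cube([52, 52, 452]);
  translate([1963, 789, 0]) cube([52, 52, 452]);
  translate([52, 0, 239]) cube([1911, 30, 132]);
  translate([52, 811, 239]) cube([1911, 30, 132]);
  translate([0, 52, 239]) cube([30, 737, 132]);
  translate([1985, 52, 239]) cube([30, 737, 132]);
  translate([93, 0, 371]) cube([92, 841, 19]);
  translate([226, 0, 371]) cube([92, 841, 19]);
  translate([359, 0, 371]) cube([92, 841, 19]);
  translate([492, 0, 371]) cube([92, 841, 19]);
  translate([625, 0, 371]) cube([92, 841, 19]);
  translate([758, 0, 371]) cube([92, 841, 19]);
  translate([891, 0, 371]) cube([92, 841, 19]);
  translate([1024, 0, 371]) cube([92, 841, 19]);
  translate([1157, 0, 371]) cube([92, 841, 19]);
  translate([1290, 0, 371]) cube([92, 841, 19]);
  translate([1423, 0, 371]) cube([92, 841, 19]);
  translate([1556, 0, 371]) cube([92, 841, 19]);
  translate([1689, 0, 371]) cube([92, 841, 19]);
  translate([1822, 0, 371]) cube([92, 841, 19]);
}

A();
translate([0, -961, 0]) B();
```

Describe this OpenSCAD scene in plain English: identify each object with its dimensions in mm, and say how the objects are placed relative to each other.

A is an open storage box with external size 312×538×83 mm and wall thickness 13 mm (the base is also 13 mm thick). The base covers the whole footprint; the four walls stand on the base, with the y-facing walls full-width and the x-facing walls fitting between their inner faces.

B is a bed frame 2015 mm long (x) by 841 mm wide (y). Four 52×52 mm corner posts, 452 mm tall, at the corners of the footprint. Four rails of 30 mm thickness and 132 mm height run between adjacent posts with their undersides at z = 239 mm, their outer faces flush with the outside of the frame (the two x-running rails run between the posts' inner faces; the two y-running rails run between the posts' inner faces). 14 slats, each 92 mm wide (x) and 19 mm thick, lie across the top of the two x-running rails, running the full 841 mm width of the frame in y; the slats are evenly spaced along x between the inner faces of the end posts with equal gaps (rounded down to the nearest mm) at the −x end and between each pair — any rounding remainder accumulates at the +x end.

The bed frame is on the floor beside the open box on its −y side.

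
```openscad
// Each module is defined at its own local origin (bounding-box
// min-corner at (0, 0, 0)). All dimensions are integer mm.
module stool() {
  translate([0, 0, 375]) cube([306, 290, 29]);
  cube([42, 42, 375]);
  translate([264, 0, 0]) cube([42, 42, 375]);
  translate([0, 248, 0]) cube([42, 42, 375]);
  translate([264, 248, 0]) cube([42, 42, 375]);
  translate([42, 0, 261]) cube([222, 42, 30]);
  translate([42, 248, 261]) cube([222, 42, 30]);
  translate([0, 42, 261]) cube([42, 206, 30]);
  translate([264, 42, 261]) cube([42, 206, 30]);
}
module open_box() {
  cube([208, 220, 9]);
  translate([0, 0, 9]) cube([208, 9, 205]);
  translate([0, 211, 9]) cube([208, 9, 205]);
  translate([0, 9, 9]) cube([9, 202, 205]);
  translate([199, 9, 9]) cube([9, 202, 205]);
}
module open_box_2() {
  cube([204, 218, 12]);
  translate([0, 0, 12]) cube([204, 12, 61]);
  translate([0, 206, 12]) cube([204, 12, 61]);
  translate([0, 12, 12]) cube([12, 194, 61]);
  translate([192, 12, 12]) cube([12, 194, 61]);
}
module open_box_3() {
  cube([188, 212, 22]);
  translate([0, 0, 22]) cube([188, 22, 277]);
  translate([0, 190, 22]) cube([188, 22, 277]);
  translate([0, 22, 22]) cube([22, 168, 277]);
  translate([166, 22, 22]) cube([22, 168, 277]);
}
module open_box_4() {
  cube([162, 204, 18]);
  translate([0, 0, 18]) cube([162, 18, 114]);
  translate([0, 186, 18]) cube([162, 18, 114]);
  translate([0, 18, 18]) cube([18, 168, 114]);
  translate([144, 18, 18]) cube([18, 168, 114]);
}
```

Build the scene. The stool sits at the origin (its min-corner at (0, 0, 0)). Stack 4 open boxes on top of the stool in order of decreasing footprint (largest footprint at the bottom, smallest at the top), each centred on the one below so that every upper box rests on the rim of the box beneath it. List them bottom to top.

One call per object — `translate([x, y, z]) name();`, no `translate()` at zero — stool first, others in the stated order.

stool();
translate([49, 35, 404]) open_box();
translate([51, 36, 618]) open_box_2();
translate([59, 39, 691]) open_box_3();
translate([72, 43, 990]) open_box_4();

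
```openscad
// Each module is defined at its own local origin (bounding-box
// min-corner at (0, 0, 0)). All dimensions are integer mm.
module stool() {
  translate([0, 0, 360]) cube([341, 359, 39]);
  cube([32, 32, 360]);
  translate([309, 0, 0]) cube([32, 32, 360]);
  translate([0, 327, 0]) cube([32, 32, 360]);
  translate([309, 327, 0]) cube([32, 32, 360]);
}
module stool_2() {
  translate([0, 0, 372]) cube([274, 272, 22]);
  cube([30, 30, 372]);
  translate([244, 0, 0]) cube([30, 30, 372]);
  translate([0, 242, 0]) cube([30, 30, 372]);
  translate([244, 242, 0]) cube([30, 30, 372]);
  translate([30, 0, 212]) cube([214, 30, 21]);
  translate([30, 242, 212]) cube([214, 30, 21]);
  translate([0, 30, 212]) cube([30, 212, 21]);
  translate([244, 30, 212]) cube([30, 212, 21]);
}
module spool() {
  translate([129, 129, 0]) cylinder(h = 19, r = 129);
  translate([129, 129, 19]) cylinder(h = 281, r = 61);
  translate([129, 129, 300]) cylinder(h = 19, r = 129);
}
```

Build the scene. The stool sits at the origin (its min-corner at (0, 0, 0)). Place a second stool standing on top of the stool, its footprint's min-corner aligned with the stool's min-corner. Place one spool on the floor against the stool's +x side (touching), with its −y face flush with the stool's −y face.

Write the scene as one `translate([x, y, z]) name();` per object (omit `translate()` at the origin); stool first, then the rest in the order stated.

stool();
translate([0, 0, 399]) stool_2();
translate([341, 0, 0]) spool();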